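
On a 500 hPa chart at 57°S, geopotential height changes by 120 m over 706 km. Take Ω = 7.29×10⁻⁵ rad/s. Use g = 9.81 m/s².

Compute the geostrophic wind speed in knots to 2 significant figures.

27 knots

Coriolis parameter at 57°S:
f = 2Ω sin φ = 2 × 7.29×10⁻⁵ × sin 57° = 1.22×10⁻⁴ s⁻¹
Height gradient: |∂Z/∂n| = 120 m / 706000 m = 1.70×10⁻⁴
On a pressure surface, geostrophic balance gives V_g = (g/f)|∂Z/∂n|:
V_g = 9.81 × 1.70×10⁻⁴ / 1.22×10⁻⁴ = 13.6 m/s
Converting: 13.6 m/s × 1.944 = 27 knots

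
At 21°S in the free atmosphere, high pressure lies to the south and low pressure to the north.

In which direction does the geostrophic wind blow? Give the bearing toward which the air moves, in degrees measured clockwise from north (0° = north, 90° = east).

The pressure-gradient force points toward the north (bearing 000°).
Geostrophic balance: in the Southern Hemisphere the Coriolis force deflects motion to the left, so the geostrophic wind blows 90° to the left of the pressure-gradient force (low pressure on the right).
Rotating 000° by 90° counterclockwise gives 270° — the wind blows toward the west.

270°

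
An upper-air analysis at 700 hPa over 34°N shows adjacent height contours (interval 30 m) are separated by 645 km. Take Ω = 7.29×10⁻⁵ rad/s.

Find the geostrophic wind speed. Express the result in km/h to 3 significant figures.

Coriolis parameter at 34°N:
f = 2Ω sin φ = 2 × 7.29×10⁻⁵ × sin 34° = 8.15×10⁻⁵ s⁻¹
Height gradient: |∂Z/∂n| = 30 m / 645000 m = 4.65×10⁻⁵
On a pressure surface, geostrophic balance gives V_g = (g/f)|∂Z/∂n|:
V_g = 9.81 × 4.65×10⁻⁵ / 8.15×10⁻⁵ = 5.60 m/s
Converting: 5.60 m/s × 3.6 = 20.1 km/h

20.1 km/h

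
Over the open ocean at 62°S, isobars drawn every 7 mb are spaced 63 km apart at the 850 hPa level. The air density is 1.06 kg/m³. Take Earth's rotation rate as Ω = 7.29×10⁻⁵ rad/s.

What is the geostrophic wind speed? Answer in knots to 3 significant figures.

158 knots

Coriolis parameter at 62°S:
f = 2Ω sin φ = 2 × 7.29×10⁻⁵ × sin 62° = 1.29×10⁻⁴ s⁻¹
Pressure gradient: |∂P/∂n| = 700 Pa / 63000 m = 1.11×10⁻² Pa/m
Geostrophic balance (pressure-gradient force = Coriolis force):
V_g = (1/(fρ)) |∂P/∂n| = 1.11×10⁻² / (1.29×10⁻⁴ × 1.06) = 81.4 m/s
Converting: 81.4 m/s × 1.944 = 158 knots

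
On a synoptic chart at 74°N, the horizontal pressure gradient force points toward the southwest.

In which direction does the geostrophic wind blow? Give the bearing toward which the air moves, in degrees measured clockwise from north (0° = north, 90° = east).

315°

The pressure-gradient force points toward the southwest (bearing 225°).
Geostrophic balance: in the Northern Hemisphere the Coriolis force deflects motion to the right, so the geostrophic wind blows 90° to the right of the pressure-gradient force (low pressure on the left).
Rotating 225° by 90° clockwise gives 315° — the wind blows toward the northwest.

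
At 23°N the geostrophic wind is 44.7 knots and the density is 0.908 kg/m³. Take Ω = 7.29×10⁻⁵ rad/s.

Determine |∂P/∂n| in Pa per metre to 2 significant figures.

1.2×10⁻³ Pa/m

Coriolis parameter at 23°N:
f = 2Ω sin φ = 2 × 7.29×10⁻⁵ × sin 23° = 5.70×10⁻⁵ s⁻¹
Wind speed in SI: 44.7 knots = 23.0 m/s
Geostrophic balance rearranged: |∂P/∂n| = f ρ V_g
|∂P/∂n| = 5.70×10⁻⁵ × 0.908 × 23.0 = 1.19×10⁻³ Pa/m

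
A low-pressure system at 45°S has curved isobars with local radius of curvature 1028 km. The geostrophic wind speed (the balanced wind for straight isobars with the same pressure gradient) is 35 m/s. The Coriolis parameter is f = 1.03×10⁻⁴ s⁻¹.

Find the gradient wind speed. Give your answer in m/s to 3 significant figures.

Around a low, centrifugal force acts outward with Coriolis, so pressure-gradient force balances both:
(1/ρ)|∂P/∂n| = fV + V²/R  →  V² + fR·V − fR·V_g = 0
With fR = 1.03×10⁻⁴ × 1028×10³ m = 106 m/s:
V = [−fR + √((fR)² + 4 fR V_g)]/2 = [−106 + √(106² + 4×106×35)]/2 = 27.7 m/s
Subgeostrophic (V < V_g = 35 m/s), as expected around a low.

27.7 m/s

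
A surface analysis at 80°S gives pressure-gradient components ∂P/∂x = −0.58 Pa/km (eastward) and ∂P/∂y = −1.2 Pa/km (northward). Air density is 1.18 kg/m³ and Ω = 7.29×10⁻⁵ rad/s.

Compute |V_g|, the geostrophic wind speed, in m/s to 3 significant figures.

Coriolis parameter at 80°S:
f = 2Ω sin φ = 2 × 7.29×10⁻⁵ × sin 80° = 1.44×10⁻⁴ s⁻¹
In the Southern Hemisphere f is negative: f = −1.44×10⁻⁴ s⁻¹.
Component geostrophic relations (x east, y north):
u_g = −(1/(fρ)) ∂P/∂y,  v_g = (1/(fρ)) ∂P/∂x
u_g = −(−1.2×10⁻³)/(−1.44×10⁻⁴ × 1.18) = −7.08 m/s;  v_g = (−0.58×10⁻³)/(−1.44×10⁻⁴ × 1.18) = 3.42 m/s
|V_g| = √(u_g² + v_g²) = 7.87 m/s

7.87 m/s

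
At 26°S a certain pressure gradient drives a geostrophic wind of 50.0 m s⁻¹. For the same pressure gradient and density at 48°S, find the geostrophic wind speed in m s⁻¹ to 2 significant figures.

With the same pressure gradient and density, V_g ∝ 1/f ∝ 1/sin φ.
V₂ = V₁ · sin φ₁ / sin φ₂ = 50.0 × sin 26° / sin 48°
V₂ = 50.0 × 0.4384/0.7431 = 29 m s⁻¹

29 m s⁻¹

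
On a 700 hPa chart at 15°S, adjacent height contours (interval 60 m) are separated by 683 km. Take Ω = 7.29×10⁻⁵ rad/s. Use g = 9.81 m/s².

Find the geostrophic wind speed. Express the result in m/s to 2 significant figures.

Coriolis parameter at 15°S:
f = 2Ω sin φ = 2 × 7.29×10⁻⁵ × sin 15° = 3.77×10⁻⁵ s⁻¹
Height gradient: |∂Z/∂n| = 60 m / 683000 m = 8.78×10⁻⁵
On a pressure surface, geostrophic balance gives V_g = (g/f)|∂Z/∂n|:
V_g = 9.81 × 8.78×10⁻⁵ / 3.77×10⁻⁵ = 22.8 m/s

23 m/s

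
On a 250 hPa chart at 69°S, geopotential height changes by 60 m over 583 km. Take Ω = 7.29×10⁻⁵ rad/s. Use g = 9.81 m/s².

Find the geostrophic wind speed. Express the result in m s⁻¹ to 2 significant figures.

7.4 m s⁻¹

Coriolis parameter at 69°S:
f = 2Ω sin φ = 2 × 7.29×10⁻⁵ × sin 69° = 1.36×10⁻⁴ s⁻¹
Height gradient: |∂Z/∂n| = 60 m / 583000 m = 1.03×10⁻⁴
On a pressure surface, geostrophic balance gives V_g = (g/f)|∂Z/∂n|:
V_g = 9.81 × 1.03×10⁻⁴ / 1.36×10⁻⁴ = 7.42 m/s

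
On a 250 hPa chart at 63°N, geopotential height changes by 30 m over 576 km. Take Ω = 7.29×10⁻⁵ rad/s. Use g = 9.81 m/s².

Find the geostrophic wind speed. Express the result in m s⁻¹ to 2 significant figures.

3.9 m s⁻¹

Coriolis parameter at 63°N:
f = 2Ω sin φ = 2 × 7.29×10⁻⁵ × sin 63° = 1.30×10⁻⁴ s⁻¹
Height gradient: |∂Z/∂n| = 30 m / 576000 m = 5.21×10⁻⁵
On a pressure surface, geostrophic balance gives V_g = (g/f)|∂Z/∂n|:
V_g = 9.81 × 5.21×10⁻⁵ / 1.30×10⁻⁴ = 3.93 m/s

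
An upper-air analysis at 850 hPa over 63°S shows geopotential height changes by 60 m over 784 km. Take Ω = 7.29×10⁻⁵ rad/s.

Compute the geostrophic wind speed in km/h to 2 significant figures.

21 km/h

Coriolis parameter at 63°S:
f = 2Ω sin φ = 2 × 7.29×10⁻⁵ × sin 63° = 1.30×10⁻⁴ s⁻¹
Height gradient: |∂Z/∂n| = 60 m / 784000 m = 7.65×10⁻⁵
On a pressure surface, geostrophic balance gives V_g = (g/f)|∂Z/∂n|:
V_g = 9.81 × 7.65×10⁻⁵ / 1.30×10⁻⁴ = 5.78 m/s
Converting: 5.78 m/s × 3.6 = 21 km/h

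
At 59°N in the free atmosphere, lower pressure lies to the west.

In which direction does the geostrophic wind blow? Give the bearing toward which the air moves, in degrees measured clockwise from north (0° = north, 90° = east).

000°

The pressure-gradient force points toward the west (bearing 270°).
Geostrophic balance: in the Northern Hemisphere the Coriolis force deflects motion to the right, so the geostrophic wind blows 90° to the right of the pressure-gradient force (low pressure on the left).
Rotating 270° by 90° clockwise gives 000° — the wind blows toward the north.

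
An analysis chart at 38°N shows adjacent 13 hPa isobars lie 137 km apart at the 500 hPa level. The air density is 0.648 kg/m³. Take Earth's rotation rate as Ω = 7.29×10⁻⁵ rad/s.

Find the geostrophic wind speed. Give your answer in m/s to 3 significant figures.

Coriolis parameter at 38°N:
f = 2Ω sin φ = 2 × 7.29×10⁻⁵ × sin 38° = 8.98×10⁻⁵ s⁻¹
Pressure gradient: |∂P/∂n| = 1300 Pa / 137000 m = 9.49×10⁻³ Pa/m
Geostrophic balance (pressure-gradient force = Coriolis force):
V_g = (1/(fρ)) |∂P/∂n| = 9.49×10⁻³ / (8.98×10⁻⁵ × 0.648) = 163 m/s

163 m/s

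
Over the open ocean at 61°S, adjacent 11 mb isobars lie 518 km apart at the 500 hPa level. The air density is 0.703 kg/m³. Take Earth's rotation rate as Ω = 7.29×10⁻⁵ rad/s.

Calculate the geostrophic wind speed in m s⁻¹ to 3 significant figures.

23.7 m s⁻¹

Coriolis parameter at 61°S:
f = 2Ω sin φ = 2 × 7.29×10⁻⁵ × sin 61° = 1.28×10⁻⁴ s⁻¹
Pressure gradient: |∂P/∂n| = 1100 Pa / 518000 m = 2.12×10⁻³ Pa/m
Geostrophic balance (pressure-gradient force = Coriolis force):
V_g = (1/(fρ)) |∂P/∂n| = 2.12×10⁻³ / (1.28×10⁻⁴ × 0.703) = 23.7 m/s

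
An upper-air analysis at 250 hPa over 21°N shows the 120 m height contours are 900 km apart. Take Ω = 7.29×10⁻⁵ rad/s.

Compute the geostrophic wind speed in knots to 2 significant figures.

Coriolis parameter at 21°N:
f = 2Ω sin φ = 2 × 7.29×10⁻⁵ × sin 21° = 5.23×10⁻⁵ s⁻¹
Height gradient: |∂Z/∂n| = 120 m / 900000 m = 1.33×10⁻⁴
On a pressure surface, geostrophic balance gives V_g = (g/f)|∂Z/∂n|:
V_g = 9.81 × 1.33×10⁻⁴ / 5.23×10⁻⁵ = 25.0 m/s
Converting: 25.0 m/s × 1.944 = 49 knots

49 knots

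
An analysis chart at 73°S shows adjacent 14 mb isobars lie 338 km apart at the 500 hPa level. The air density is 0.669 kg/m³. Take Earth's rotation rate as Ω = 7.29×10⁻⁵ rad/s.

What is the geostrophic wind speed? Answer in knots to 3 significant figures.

Coriolis parameter at 73°S:
f = 2Ω sin φ = 2 × 7.29×10⁻⁵ × sin 73° = 1.39×10⁻⁴ s⁻¹
Pressure gradient: |∂P/∂n| = 1400 Pa / 338000 m = 4.14×10⁻³ Pa/m
Geostrophic balance (pressure-gradient force = Coriolis force):
V_g = (1/(fρ)) |∂P/∂n| = 4.14×10⁻³ / (1.39×10⁻⁴ × 0.669) = 44.4 m/s
Converting: 44.4 m/s × 1.944 = 86.3 knots

86.3 knots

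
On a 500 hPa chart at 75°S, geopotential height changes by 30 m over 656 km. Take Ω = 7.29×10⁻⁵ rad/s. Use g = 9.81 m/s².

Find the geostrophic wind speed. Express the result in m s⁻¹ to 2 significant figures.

Coriolis parameter at 75°S:
f = 2Ω sin φ = 2 × 7.29×10⁻⁵ × sin 75° = 1.41×10⁻⁴ s⁻¹
Height gradient: |∂Z/∂n| = 30 m / 656000 m = 4.57×10⁻⁵
On a pressure surface, geostrophic balance gives V_g = (g/f)|∂Z/∂n|:
V_g = 9.81 × 4.57×10⁻⁵ / 1.41×10⁻⁴ = 3.19 m/s

3.2 m s⁻¹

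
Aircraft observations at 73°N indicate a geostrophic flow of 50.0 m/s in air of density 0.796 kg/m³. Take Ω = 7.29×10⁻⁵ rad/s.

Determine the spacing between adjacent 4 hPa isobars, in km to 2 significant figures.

72 km

Coriolis parameter at 73°N:
f = 2Ω sin φ = 2 × 7.29×10⁻⁵ × sin 73° = 1.39×10⁻⁴ s⁻¹
Geostrophic balance rearranged: |∂P/∂n| = f ρ V_g
|∂P/∂n| = 1.39×10⁻⁴ × 0.796 × 50.0 = 5.55×10⁻³ Pa/m
Isobar spacing: Δn = ΔP/|∂P/∂n| = 400 Pa / 5.55×10⁻³ Pa/m = 72081 m ≈ 72 km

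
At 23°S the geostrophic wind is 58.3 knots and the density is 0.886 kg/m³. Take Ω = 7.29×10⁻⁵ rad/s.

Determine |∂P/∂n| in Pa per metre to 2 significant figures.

1.5×10⁻³ Pa/m

Coriolis parameter at 23°S:
f = 2Ω sin φ = 2 × 7.29×10⁻⁵ × sin 23° = 5.70×10⁻⁵ s⁻¹
Wind speed in SI: 58.3 knots = 30.0 m/s
Geostrophic balance rearranged: |∂P/∂n| = f ρ V_g
|∂P/∂n| = 5.70×10⁻⁵ × 0.886 × 30.0 = 1.51×10⁻³ Pa/m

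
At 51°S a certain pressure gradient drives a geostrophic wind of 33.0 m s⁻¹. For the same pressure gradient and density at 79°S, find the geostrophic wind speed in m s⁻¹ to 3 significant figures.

26.1 m s⁻¹

With the same pressure gradient and density, V_g ∝ 1/f ∝ 1/sin φ.
V₂ = V₁ · sin φ₁ / sin φ₂ = 33.0 × sin 51° / sin 79°
V₂ = 33.0 × 0.7771/0.9816 = 26.1 m s⁻¹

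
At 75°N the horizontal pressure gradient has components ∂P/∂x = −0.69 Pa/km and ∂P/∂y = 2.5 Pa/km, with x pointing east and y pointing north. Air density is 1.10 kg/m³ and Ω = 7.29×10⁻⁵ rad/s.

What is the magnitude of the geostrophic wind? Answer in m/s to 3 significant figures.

16.7 m/s

Coriolis parameter at 75°N:
f = 2Ω sin φ = 2 × 7.29×10⁻⁵ × sin 75° = 1.41×10⁻⁴ s⁻¹
Component geostrophic relations (x east, y north):
u_g = −(1/(fρ)) ∂P/∂y,  v_g = (1/(fρ)) ∂P/∂x
u_g = −(2.5×10⁻³)/(1.41×10⁻⁴ × 1.10) = −16.1 m/s;  v_g = (−0.69×10⁻³)/(1.41×10⁻⁴ × 1.10) = −4.45 m/s
|V_g| = √(u_g² + v_g²) = 16.7 m/s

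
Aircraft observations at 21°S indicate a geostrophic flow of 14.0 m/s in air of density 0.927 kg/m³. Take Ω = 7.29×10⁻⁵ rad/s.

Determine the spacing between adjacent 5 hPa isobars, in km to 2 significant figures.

Coriolis parameter at 21°S:
f = 2Ω sin φ = 2 × 7.29×10⁻⁵ × sin 21° = 5.23×10⁻⁵ s⁻¹
Geostrophic balance rearranged: |∂P/∂n| = f ρ V_g
|∂P/∂n| = 5.23×10⁻⁵ × 0.927 × 14.0 = 6.78×10⁻⁴ Pa/m
Isobar spacing: Δn = ΔP/|∂P/∂n| = 500 Pa / 6.78×10⁻⁴ Pa/m = 737353 m ≈ 740 km

740 km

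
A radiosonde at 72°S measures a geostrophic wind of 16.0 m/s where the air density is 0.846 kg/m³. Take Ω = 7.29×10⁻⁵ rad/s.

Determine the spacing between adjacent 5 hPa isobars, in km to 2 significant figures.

270 km

Coriolis parameter at 72°S:
f = 2Ω sin φ = 2 × 7.29×10⁻⁵ × sin 72° = 1.39×10⁻⁴ s⁻¹
Geostrophic balance rearranged: |∂P/∂n| = f ρ V_g
|∂P/∂n| = 1.39×10⁻⁴ × 0.846 × 16.0 = 1.88×10⁻³ Pa/m
Isobar spacing: Δn = ΔP/|∂P/∂n| = 500 Pa / 1.88×10⁻³ Pa/m = 266389 m ≈ 270 km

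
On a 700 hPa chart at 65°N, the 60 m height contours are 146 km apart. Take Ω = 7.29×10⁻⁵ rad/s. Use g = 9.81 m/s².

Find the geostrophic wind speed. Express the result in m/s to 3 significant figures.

Coriolis parameter at 65°N:
f = 2Ω sin φ = 2 × 7.29×10⁻⁵ × sin 65° = 1.32×10⁻⁴ s⁻¹
Height gradient: |∂Z/∂n| = 60 m / 146000 m = 4.11×10⁻⁴
On a pressure surface, geostrophic balance gives V_g = (g/f)|∂Z/∂n|:
V_g = 9.81 × 4.11×10⁻⁴ / 1.32×10⁻⁴ = 30.5 m/s

30.5 m/s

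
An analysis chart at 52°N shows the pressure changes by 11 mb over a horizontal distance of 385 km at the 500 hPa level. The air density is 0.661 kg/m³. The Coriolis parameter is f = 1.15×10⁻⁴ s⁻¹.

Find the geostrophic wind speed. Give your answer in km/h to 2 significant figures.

140 km/h

Pressure gradient: |∂P/∂n| = 1100 Pa / 385000 m = 2.86×10⁻³ Pa/m
Geostrophic balance (pressure-gradient force = Coriolis force):
V_g = (1/(fρ)) |∂P/∂n| = 2.86×10⁻³ / (1.15×10⁻⁴ × 0.661) = 37.6 m/s
Converting: 37.6 m/s × 3.6 = 140 km/h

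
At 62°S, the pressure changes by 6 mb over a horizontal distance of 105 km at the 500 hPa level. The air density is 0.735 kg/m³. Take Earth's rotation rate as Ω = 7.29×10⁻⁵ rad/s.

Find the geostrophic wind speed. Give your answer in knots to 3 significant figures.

117 knots

Coriolis parameter at 62°S:
f = 2Ω sin φ = 2 × 7.29×10⁻⁵ × sin 62° = 1.29×10⁻⁴ s⁻¹
Pressure gradient: |∂P/∂n| = 600 Pa / 105000 m = 5.71×10⁻³ Pa/m
Geostrophic balance (pressure-gradient force = Coriolis force):
V_g = (1/(fρ)) |∂P/∂n| = 5.71×10⁻³ / (1.29×10⁻⁴ × 0.735) = 60.4 m/s
Converting: 60.4 m/s × 1.944 = 117 knots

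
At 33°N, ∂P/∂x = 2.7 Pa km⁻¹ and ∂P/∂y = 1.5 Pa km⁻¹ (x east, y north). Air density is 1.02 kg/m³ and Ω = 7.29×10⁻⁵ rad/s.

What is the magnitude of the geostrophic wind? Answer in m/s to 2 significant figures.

Coriolis parameter at 33°N:
f = 2Ω sin φ = 2 × 7.29×10⁻⁵ × sin 33° = 7.94×10⁻⁵ s⁻¹
Component geostrophic relations (x east, y north):
u_g = −(1/(fρ)) ∂P/∂y,  v_g = (1/(fρ)) ∂P/∂x
u_g = −(1.5×10⁻³)/(7.94×10⁻⁵ × 1.02) = −18.5 m/s;  v_g = (2.7×10⁻³)/(7.94×10⁻⁵ × 1.02) = 33.3 m/s
|V_g| = √(u_g² + v_g²) = 38.1 m/s

38 m/s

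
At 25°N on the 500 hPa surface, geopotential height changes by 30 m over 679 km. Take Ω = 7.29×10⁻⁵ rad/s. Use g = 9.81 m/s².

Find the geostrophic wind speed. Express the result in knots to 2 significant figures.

Coriolis parameter at 25°N:
f = 2Ω sin φ = 2 × 7.29×10⁻⁵ × sin 25° = 6.16×10⁻⁵ s⁻¹
Height gradient: |∂Z/∂n| = 30 m / 679000 m = 4.42×10⁻⁵
On a pressure surface, geostrophic balance gives V_g = (g/f)|∂Z/∂n|:
V_g = 9.81 × 4.42×10⁻⁵ / 6.16×10⁻⁵ = 7.03 m/s
Converting: 7.03 m/s × 1.944 = 14 knots

14 knots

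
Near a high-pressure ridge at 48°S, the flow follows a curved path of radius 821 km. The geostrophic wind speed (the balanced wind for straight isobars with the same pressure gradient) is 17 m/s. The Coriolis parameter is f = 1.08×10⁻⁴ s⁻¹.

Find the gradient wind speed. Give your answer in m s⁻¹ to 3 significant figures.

Around a high, pressure-gradient force acts outward with centrifugal, so Coriolis balances both:
fV = (1/ρ)|∂P/∂n| + V²/R  →  V² − fR·V + fR·V_g = 0
With fR = 1.08×10⁻⁴ × 821×10³ m = 88.7 m/s:
V = [fR − √((fR)² − 4 fR V_g)]/2 = [88.7 − √(88.7² − 4×88.7×17)]/2 = 22.9 m/s
Supergeostrophic (V > V_g = 17 m/s), as expected around a high.

22.9 m s⁻¹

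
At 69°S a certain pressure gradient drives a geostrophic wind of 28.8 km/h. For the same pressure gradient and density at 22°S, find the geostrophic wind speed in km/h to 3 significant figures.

71.8 km/h

With the same pressure gradient and density, V_g ∝ 1/f ∝ 1/sin φ.
V₂ = V₁ · sin φ₁ / sin φ₂ = 28.8 × sin 69° / sin 22°
V₂ = 28.8 × 0.9336/0.3746 = 71.8 km/h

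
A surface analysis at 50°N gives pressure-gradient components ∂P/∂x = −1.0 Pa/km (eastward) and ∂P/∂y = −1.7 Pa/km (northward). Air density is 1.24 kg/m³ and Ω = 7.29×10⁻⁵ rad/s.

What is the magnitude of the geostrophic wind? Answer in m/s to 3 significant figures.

Coriolis parameter at 50°N:
f = 2Ω sin φ = 2 × 7.29×10⁻⁵ × sin 50° = 1.12×10⁻⁴ s⁻¹
Component geostrophic relations (x east, y north):
u_g = −(1/(fρ)) ∂P/∂y,  v_g = (1/(fρ)) ∂P/∂x
u_g = −(−1.7×10⁻³)/(1.12×10⁻⁴ × 1.24) = 12.3 m/s;  v_g = (−1.0×10⁻³)/(1.12×10⁻⁴ × 1.24) = −7.22 m/s
|V_g| = √(u_g² + v_g²) = 14.2 m/s

14.2 m/s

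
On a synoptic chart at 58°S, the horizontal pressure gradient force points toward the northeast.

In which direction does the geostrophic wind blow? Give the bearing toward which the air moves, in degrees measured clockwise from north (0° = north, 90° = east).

The pressure-gradient force points toward the northeast (bearing 045°).
Geostrophic balance: in the Southern Hemisphere the Coriolis force deflects motion to the left, so the geostrophic wind blows 90° to the left of the pressure-gradient force (low pressure on the right).
Rotating 045° by 90° counterclockwise gives 315° — the wind blows toward the northwest.

315°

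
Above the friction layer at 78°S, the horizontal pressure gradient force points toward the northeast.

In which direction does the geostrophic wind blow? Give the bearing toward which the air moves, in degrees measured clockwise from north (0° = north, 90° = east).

315°

The pressure-gradient force points toward the northeast (bearing 045°).
Geostrophic balance: in the Southern Hemisphere the Coriolis force deflects motion to the left, so the geostrophic wind blows 90° to the left of the pressure-gradient force (low pressure on the right).
Rotating 045° by 90° counterclockwise gives 315° — the wind blows toward the northwest.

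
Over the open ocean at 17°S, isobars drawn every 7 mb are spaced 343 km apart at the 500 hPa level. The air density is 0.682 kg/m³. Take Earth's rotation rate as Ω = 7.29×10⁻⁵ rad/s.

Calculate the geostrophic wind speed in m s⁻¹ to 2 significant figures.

Coriolis parameter at 17°S:
f = 2Ω sin φ = 2 × 7.29×10⁻⁵ × sin 17° = 4.26×10⁻⁵ s⁻¹
Pressure gradient: |∂P/∂n| = 700 Pa / 343000 m = 2.04×10⁻³ Pa/m
Geostrophic balance (pressure-gradient force = Coriolis force):
V_g = (1/(fρ)) |∂P/∂n| = 2.04×10⁻³ / (4.26×10⁻⁵ × 0.682) = 70.2 m/s

70 m s⁻¹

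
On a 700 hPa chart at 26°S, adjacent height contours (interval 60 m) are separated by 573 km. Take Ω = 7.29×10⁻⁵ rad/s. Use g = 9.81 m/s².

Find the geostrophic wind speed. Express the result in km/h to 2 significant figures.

Coriolis parameter at 26°S:
f = 2Ω sin φ = 2 × 7.29×10⁻⁵ × sin 26° = 6.39×10⁻⁵ s⁻¹
Height gradient: |∂Z/∂n| = 60 m / 573000 m = 1.05×10⁻⁴
On a pressure surface, geostrophic balance gives V_g = (g/f)|∂Z/∂n|:
V_g = 9.81 × 1.05×10⁻⁴ / 6.39×10⁻⁵ = 16.1 m/s
Converting: 16.1 m/s × 3.6 = 58 km/h

58 km/h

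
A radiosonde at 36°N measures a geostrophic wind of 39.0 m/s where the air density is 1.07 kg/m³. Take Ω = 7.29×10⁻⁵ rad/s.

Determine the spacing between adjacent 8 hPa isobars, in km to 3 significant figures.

Coriolis parameter at 36°N:
f = 2Ω sin φ = 2 × 7.29×10⁻⁵ × sin 36° = 8.57×10⁻⁵ s⁻¹
Geostrophic balance rearranged: |∂P/∂n| = f ρ V_g
|∂P/∂n| = 8.57×10⁻⁵ × 1.07 × 39.0 = 3.58×10⁻³ Pa/m
Isobar spacing: Δn = ΔP/|∂P/∂n| = 800 Pa / 3.58×10⁻³ Pa/m = 223700 m ≈ 224 km

224 km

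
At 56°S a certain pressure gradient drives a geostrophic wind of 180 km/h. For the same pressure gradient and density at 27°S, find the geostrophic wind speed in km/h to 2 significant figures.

With the same pressure gradient and density, V_g ∝ 1/f ∝ 1/sin φ.
V₂ = V₁ · sin φ₁ / sin φ₂ = 180 × sin 56° / sin 27°
V₂ = 180 × 0.8290/0.4540 = 330 km/h

330 km/h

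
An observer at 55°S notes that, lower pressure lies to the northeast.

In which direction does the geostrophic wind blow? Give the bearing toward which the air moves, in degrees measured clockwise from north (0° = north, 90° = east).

The pressure-gradient force points toward the northeast (bearing 045°).
Geostrophic balance: in the Southern Hemisphere the Coriolis force deflects motion to the left, so the geostrophic wind blows 90° to the left of the pressure-gradient force (low pressure on the right).
Rotating 045° by 90° counterclockwise gives 315° — the wind blows toward the northwest.

315°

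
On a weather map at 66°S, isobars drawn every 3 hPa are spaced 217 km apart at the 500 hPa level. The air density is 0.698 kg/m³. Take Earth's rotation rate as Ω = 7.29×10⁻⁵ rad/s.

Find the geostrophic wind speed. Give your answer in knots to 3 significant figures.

Coriolis parameter at 66°S:
f = 2Ω sin φ = 2 × 7.29×10⁻⁵ × sin 66° = 1.33×10⁻⁴ s⁻¹
Pressure gradient: |∂P/∂n| = 300 Pa / 217000 m = 1.38×10⁻³ Pa/m
Geostrophic balance (pressure-gradient force = Coriolis force):
V_g = (1/(fρ)) |∂P/∂n| = 1.38×10⁻³ / (1.33×10⁻⁴ × 0.698) = 14.9 m/s
Converting: 14.9 m/s × 1.944 = 28.9 knots

28.9 knots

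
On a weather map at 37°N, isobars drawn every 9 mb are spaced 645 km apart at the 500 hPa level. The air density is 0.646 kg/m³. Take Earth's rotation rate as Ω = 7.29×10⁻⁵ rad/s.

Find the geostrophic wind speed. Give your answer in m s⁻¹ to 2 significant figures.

25 m s⁻¹

Coriolis parameter at 37°N:
f = 2Ω sin φ = 2 × 7.29×10⁻⁵ × sin 37° = 8.77×10⁻⁵ s⁻¹
Pressure gradient: |∂P/∂n| = 900 Pa / 645000 m = 1.40×10⁻³ Pa/m
Geostrophic balance (pressure-gradient force = Coriolis force):
V_g = (1/(fρ)) |∂P/∂n| = 1.40×10⁻³ / (8.77×10⁻⁵ × 0.646) = 24.6 m/s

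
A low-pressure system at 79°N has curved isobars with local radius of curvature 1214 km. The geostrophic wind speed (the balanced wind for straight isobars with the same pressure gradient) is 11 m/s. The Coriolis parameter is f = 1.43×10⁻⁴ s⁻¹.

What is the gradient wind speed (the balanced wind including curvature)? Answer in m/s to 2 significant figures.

10 m/s

Around a low, centrifugal force acts outward with Coriolis, so pressure-gradient force balances both:
(1/ρ)|∂P/∂n| = fV + V²/R  →  V² + fR·V − fR·V_g = 0
With fR = 1.43×10⁻⁴ × 1214×10³ m = 174 m/s:
V = [−fR + √((fR)² + 4 fR V_g)]/2 = [−174 + √(174² + 4×174×11)]/2 = 10.4 m/s
Subgeostrophic (V < V_g = 11 m/s), as expected around a low.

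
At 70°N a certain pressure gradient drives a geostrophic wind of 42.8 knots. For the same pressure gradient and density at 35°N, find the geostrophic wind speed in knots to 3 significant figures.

With the same pressure gradient and density, V_g ∝ 1/f ∝ 1/sin φ.
V₂ = V₁ · sin φ₁ / sin φ₂ = 42.8 × sin 70° / sin 35°
V₂ = 42.8 × 0.9397/0.5736 = 70.1 knots

70.1 knots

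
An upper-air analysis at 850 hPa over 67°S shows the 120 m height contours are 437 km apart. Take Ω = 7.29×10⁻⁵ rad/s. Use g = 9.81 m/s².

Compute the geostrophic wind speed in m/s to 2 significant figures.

Coriolis parameter at 67°S:
f = 2Ω sin φ = 2 × 7.29×10⁻⁵ × sin 67° = 1.34×10⁻⁴ s⁻¹
Height gradient: |∂Z/∂n| = 120 m / 437000 m = 2.75×10⁻⁴
On a pressure surface, geostrophic balance gives V_g = (g/f)|∂Z/∂n|:
V_g = 9.81 × 2.75×10⁻⁴ / 1.34×10⁻⁴ = 20.1 m/s

20 m/s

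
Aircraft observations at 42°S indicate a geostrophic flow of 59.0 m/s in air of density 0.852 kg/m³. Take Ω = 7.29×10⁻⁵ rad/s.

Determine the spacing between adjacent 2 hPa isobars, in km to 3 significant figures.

40.8 km

Coriolis parameter at 42°S:
f = 2Ω sin φ = 2 × 7.29×10⁻⁵ × sin 42° = 9.76×10⁻⁵ s⁻¹
Geostrophic balance rearranged: |∂P/∂n| = f ρ V_g
|∂P/∂n| = 9.76×10⁻⁵ × 0.852 × 59.0 = 4.90×10⁻³ Pa/m
Isobar spacing: Δn = ΔP/|∂P/∂n| = 200 Pa / 4.90×10⁻³ Pa/m = 40782 m ≈ 40.8 km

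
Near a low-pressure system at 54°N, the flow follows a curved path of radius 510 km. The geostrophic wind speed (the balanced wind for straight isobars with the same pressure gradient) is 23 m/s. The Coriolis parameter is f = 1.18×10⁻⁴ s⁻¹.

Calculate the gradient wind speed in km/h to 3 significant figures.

63.9 km/h

Around a low, centrifugal force acts outward with Coriolis, so pressure-gradient force balances both:
(1/ρ)|∂P/∂n| = fV + V²/R  →  V² + fR·V − fR·V_g = 0
With fR = 1.18×10⁻⁴ × 510×10³ m = 60.2 m/s:
V = [−fR + √((fR)² + 4 fR V_g)]/2 = [−60.2 + √(60.2² + 4×60.2×23)]/2 = 17.8 m/s
Subgeostrophic (V < V_g = 23 m/s), as expected around a low.
Converting: 17.8 m/s × 3.6 = 63.9 km/h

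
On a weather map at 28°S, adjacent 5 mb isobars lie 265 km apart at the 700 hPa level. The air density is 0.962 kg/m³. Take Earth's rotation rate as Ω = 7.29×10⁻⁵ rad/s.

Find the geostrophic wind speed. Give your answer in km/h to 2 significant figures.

Coriolis parameter at 28°S:
f = 2Ω sin φ = 2 × 7.29×10⁻⁵ × sin 28° = 6.84×10⁻⁵ s⁻¹
Pressure gradient: |∂P/∂n| = 500 Pa / 265000 m = 1.89×10⁻³ Pa/m
Geostrophic balance (pressure-gradient force = Coriolis force):
V_g = (1/(fρ)) |∂P/∂n| = 1.89×10⁻³ / (6.84×10⁻⁵ × 0.962) = 28.7 m/s
Converting: 28.7 m/s × 3.6 = 100 km/h

100 km/h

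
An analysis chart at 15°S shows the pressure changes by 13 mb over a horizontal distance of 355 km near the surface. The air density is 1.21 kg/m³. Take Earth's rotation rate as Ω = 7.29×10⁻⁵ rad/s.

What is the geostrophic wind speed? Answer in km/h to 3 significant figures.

289 km/h

Coriolis parameter at 15°S:
f = 2Ω sin φ = 2 × 7.29×10⁻⁵ × sin 15° = 3.77×10⁻⁵ s⁻¹
Pressure gradient: |∂P/∂n| = 1300 Pa / 355000 m = 3.66×10⁻³ Pa/m
Geostrophic balance (pressure-gradient force = Coriolis force):
V_g = (1/(fρ)) |∂P/∂n| = 3.66×10⁻³ / (3.77×10⁻⁵ × 1.21) = 80.2 m/s
Converting: 80.2 m/s × 3.6 = 289 km/h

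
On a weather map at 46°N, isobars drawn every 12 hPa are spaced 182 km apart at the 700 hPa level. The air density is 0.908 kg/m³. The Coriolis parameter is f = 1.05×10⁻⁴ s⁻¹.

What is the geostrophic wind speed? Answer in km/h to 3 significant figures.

Pressure gradient: |∂P/∂n| = 1200 Pa / 182000 m = 6.59×10⁻³ Pa/m
Geostrophic balance (pressure-gradient force = Coriolis force):
V_g = (1/(fρ)) |∂P/∂n| = 6.59×10⁻³ / (1.05×10⁻⁴ × 0.908) = 69.2 m/s
Converting: 69.2 m/s × 3.6 = 249 km/h

249 km/h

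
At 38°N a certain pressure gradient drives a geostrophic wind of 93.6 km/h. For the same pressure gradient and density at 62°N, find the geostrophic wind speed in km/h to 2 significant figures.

65 km/h

With the same pressure gradient and density, V_g ∝ 1/f ∝ 1/sin φ.
V₂ = V₁ · sin φ₁ / sin φ₂ = 93.6 × sin 38° / sin 62°
V₂ = 93.6 × 0.6157/0.8829 = 65 km/h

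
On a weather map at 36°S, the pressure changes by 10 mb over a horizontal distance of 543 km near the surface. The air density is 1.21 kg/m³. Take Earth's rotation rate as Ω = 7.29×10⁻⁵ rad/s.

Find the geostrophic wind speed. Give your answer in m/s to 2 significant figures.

Coriolis parameter at 36°S:
f = 2Ω sin φ = 2 × 7.29×10⁻⁵ × sin 36° = 8.57×10⁻⁵ s⁻¹
Pressure gradient: |∂P/∂n| = 1000 Pa / 543000 m = 1.84×10⁻³ Pa/m
Geostrophic balance (pressure-gradient force = Coriolis force):
V_g = (1/(fρ)) |∂P/∂n| = 1.84×10⁻³ / (8.57×10⁻⁵ × 1.21) = 17.8 m/s

18 m/s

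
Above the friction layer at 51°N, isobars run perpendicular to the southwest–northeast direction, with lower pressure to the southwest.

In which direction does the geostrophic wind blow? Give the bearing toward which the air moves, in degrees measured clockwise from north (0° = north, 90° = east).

The pressure-gradient force points toward the southwest (bearing 225°).
Geostrophic balance: in the Northern Hemisphere the Coriolis force deflects motion to the right, so the geostrophic wind blows 90° to the right of the pressure-gradient force (low pressure on the left).
Rotating 225° by 90° clockwise gives 315° — the wind blows toward the northwest.

315°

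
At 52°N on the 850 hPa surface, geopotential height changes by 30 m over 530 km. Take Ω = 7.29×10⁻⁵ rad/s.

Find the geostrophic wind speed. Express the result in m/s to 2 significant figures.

Coriolis parameter at 52°N:
f = 2Ω sin φ = 2 × 7.29×10⁻⁵ × sin 52° = 1.15×10⁻⁴ s⁻¹
Height gradient: |∂Z/∂n| = 30 m / 530000 m = 5.66×10⁻⁵
On a pressure surface, geostrophic balance gives V_g = (g/f)|∂Z/∂n|:
V_g = 9.81 × 5.66×10⁻⁵ / 1.15×10⁻⁴ = 4.83 m/s

4.8 m/s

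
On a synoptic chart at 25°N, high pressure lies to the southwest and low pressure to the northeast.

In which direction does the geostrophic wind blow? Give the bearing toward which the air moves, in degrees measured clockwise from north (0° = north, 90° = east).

135°

The pressure-gradient force points toward the northeast (bearing 045°).
Geostrophic balance: in the Northern Hemisphere the Coriolis force deflects motion to the right, so the geostrophic wind blows 90° to the right of the pressure-gradient force (low pressure on the left).
Rotating 045° by 90° clockwise gives 135° — the wind blows toward the southeast.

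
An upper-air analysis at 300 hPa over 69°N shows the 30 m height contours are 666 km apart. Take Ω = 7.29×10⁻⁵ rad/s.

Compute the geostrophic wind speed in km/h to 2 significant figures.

12 km/h

Coriolis parameter at 69°N:
f = 2Ω sin φ = 2 × 7.29×10⁻⁵ × sin 69° = 1.36×10⁻⁴ s⁻¹
Height gradient: |∂Z/∂n| = 30 m / 666000 m = 4.50×10⁻⁵
On a pressure surface, geostrophic balance gives V_g = (g/f)|∂Z/∂n|:
V_g = 9.81 × 4.50×10⁻⁵ / 1.36×10⁻⁴ = 3.25 m/s
Converting: 3.25 m/s × 3.6 = 12 km/h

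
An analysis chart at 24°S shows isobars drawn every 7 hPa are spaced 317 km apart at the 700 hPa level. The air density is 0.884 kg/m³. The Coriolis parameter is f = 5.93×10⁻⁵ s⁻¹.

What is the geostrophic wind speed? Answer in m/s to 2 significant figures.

42 m/s

Pressure gradient: |∂P/∂n| = 700 Pa / 317000 m = 2.21×10⁻³ Pa/m
Geostrophic balance (pressure-gradient force = Coriolis force):
V_g = (1/(fρ)) |∂P/∂n| = 2.21×10⁻³ / (5.93×10⁻⁵ × 0.884) = 42.1 m/s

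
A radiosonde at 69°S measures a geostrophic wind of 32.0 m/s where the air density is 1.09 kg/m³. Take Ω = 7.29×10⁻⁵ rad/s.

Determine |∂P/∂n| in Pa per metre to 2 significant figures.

Coriolis parameter at 69°S:
f = 2Ω sin φ = 2 × 7.29×10⁻⁵ × sin 69° = 1.36×10⁻⁴ s⁻¹
Geostrophic balance rearranged: |∂P/∂n| = f ρ V_g
|∂P/∂n| = 1.36×10⁻⁴ × 1.09 × 32.0 = 4.75×10⁻³ Pa/m

4.7×10⁻³ Pa/m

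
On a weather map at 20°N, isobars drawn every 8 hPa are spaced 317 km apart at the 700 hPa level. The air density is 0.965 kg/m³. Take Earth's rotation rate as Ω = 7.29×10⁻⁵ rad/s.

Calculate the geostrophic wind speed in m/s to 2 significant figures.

Coriolis parameter at 20°N:
f = 2Ω sin φ = 2 × 7.29×10⁻⁵ × sin 20° = 4.99×10⁻⁵ s⁻¹
Pressure gradient: |∂P/∂n| = 800 Pa / 317000 m = 2.52×10⁻³ Pa/m
Geostrophic balance (pressure-gradient force = Coriolis force):
V_g = (1/(fρ)) |∂P/∂n| = 2.52×10⁻³ / (4.99×10⁻⁵ × 0.965) = 52.4 m/s

52 m/s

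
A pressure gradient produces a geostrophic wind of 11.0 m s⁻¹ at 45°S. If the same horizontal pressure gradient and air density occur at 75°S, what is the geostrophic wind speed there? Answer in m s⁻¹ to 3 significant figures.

8.05 m s⁻¹

With the same pressure gradient and density, V_g ∝ 1/f ∝ 1/sin φ.
V₂ = V₁ · sin φ₁ / sin φ₂ = 11.0 × sin 45° / sin 75°
V₂ = 11.0 × 0.7071/0.9659 = 8.05 m s⁻¹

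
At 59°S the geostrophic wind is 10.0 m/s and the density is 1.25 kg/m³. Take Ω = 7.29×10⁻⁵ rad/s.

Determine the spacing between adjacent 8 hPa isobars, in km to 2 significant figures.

510 km

Coriolis parameter at 59°S:
f = 2Ω sin φ = 2 × 7.29×10⁻⁵ × sin 59° = 1.25×10⁻⁴ s⁻¹
Geostrophic balance rearranged: |∂P/∂n| = f ρ V_g
|∂P/∂n| = 1.25×10⁻⁴ × 1.25 × 10.0 = 1.56×10⁻³ Pa/m
Isobar spacing: Δn = ΔP/|∂P/∂n| = 800 Pa / 1.56×10⁻³ Pa/m = 512102 m ≈ 510 km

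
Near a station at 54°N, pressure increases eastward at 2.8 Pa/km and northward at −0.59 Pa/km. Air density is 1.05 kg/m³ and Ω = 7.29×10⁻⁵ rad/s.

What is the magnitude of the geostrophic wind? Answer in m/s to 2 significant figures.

Coriolis parameter at 54°N:
f = 2Ω sin φ = 2 × 7.29×10⁻⁵ × sin 54° = 1.18×10⁻⁴ s⁻¹
Component geostrophic relations (x east, y north):
u_g = −(1/(fρ)) ∂P/∂y,  v_g = (1/(fρ)) ∂P/∂x
u_g = −(−0.59×10⁻³)/(1.18×10⁻⁴ × 1.05) = 4.76 m/s;  v_g = (2.8×10⁻³)/(1.18×10⁻⁴ × 1.05) = 22.6 m/s
|V_g| = √(u_g² + v_g²) = 23.1 m/s

23 m/s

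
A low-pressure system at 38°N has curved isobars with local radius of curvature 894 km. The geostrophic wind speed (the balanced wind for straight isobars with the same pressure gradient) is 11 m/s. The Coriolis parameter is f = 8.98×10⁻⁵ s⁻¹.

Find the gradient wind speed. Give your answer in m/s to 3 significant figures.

9.80 m/s

Around a low, centrifugal force acts outward with Coriolis, so pressure-gradient force balances both:
(1/ρ)|∂P/∂n| = fV + V²/R  →  V² + fR·V − fR·V_g = 0
With fR = 8.98×10⁻⁵ × 894×10³ m = 80.3 m/s:
V = [−fR + √((fR)² + 4 fR V_g)]/2 = [−80.3 + √(80.3² + 4×80.3×11)]/2 = 9.8 m/s
Subgeostrophic (V < V_g = 11 m/s), as expected around a low.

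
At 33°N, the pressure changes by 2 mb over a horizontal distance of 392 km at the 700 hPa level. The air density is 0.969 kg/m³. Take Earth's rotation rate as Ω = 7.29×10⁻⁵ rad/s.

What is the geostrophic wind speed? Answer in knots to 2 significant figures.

Coriolis parameter at 33°N:
f = 2Ω sin φ = 2 × 7.29×10⁻⁵ × sin 33° = 7.94×10⁻⁵ s⁻¹
Pressure gradient: |∂P/∂n| = 200 Pa / 392000 m = 5.10×10⁻⁴ Pa/m
Geostrophic balance (pressure-gradient force = Coriolis force):
V_g = (1/(fρ)) |∂P/∂n| = 5.10×10⁻⁴ / (7.94×10⁻⁵ × 0.969) = 6.63 m/s
Converting: 6.63 m/s × 1.944 = 13 knots

13 knots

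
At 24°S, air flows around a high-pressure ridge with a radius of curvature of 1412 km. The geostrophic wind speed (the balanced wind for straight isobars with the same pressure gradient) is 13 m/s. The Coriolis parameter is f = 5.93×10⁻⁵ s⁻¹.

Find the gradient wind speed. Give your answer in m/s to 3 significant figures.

Around a high, pressure-gradient force acts outward with centrifugal, so Coriolis balances both:
fV = (1/ρ)|∂P/∂n| + V²/R  →  V² − fR·V + fR·V_g = 0
With fR = 5.93×10⁻⁵ × 1412×10³ m = 83.7 m/s:
V = [fR − √((fR)² − 4 fR V_g)]/2 = [83.7 − √(83.7² − 4×83.7×13)]/2 = 16.1 m/s
Supergeostrophic (V > V_g = 13 m/s), as expected around a high.

16.1 m/s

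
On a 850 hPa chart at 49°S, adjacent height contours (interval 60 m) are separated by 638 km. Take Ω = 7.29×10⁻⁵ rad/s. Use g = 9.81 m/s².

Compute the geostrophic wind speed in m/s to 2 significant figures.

Coriolis parameter at 49°S:
f = 2Ω sin φ = 2 × 7.29×10⁻⁵ × sin 49° = 1.10×10⁻⁴ s⁻¹
Height gradient: |∂Z/∂n| = 60 m / 638000 m = 9.40×10⁻⁵
On a pressure surface, geostrophic balance gives V_g = (g/f)|∂Z/∂n|:
V_g = 9.81 × 9.40×10⁻⁵ / 1.10×10⁻⁴ = 8.38 m/s

8.4 m/s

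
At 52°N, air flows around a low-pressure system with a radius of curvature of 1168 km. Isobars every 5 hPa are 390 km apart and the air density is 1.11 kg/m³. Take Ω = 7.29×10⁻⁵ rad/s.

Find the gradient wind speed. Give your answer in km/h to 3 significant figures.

33.8 km/h

Coriolis parameter at 52°N:
f = 2Ω sin φ = 2 × 7.29×10⁻⁵ × sin 52° = 1.15×10⁻⁴ s⁻¹
Pressure gradient: |∂P/∂n| = 500 Pa / 390000 m = 1.28×10⁻³ Pa/m
Geostrophic speed: V_g = |∂P/∂n|/(fρ) = 1.28×10⁻³/(1.15×10⁻⁴ × 1.11) = 10.1 m/s
Around a low, centrifugal force acts outward with Coriolis, so pressure-gradient force balances both:
(1/ρ)|∂P/∂n| = fV + V²/R  →  V² + fR·V − fR·V_g = 0
With fR = 1.15×10⁻⁴ × 1168×10³ m = 134 m/s:
V = [−fR + √((fR)² + 4 fR V_g)]/2 = [−134 + √(134² + 4×134×10.1)]/2 = 9.4 m/s
Subgeostrophic (V < V_g = 10.1 m/s), as expected around a low.
Converting: 9.4 m/s × 3.6 = 33.8 km/h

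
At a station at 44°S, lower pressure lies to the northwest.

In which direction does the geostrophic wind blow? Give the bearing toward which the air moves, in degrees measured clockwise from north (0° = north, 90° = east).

The pressure-gradient force points toward the northwest (bearing 315°).
Geostrophic balance: in the Southern Hemisphere the Coriolis force deflects motion to the left, so the geostrophic wind blows 90° to the left of the pressure-gradient force (low pressure on the right).
Rotating 315° by 90° counterclockwise gives 225° — the wind blows toward the southwest.

225°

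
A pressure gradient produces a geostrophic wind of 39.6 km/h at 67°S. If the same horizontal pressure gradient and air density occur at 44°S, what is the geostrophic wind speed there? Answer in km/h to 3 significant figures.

52.5 km/h

With the same pressure gradient and density, V_g ∝ 1/f ∝ 1/sin φ.
V₂ = V₁ · sin φ₁ / sin φ₂ = 39.6 × sin 67° / sin 44°
V₂ = 39.6 × 0.9205/0.6947 = 52.5 km/h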